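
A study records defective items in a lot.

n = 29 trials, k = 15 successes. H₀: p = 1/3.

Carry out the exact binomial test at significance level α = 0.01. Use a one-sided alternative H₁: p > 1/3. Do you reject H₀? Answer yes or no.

Exact binomial: n=29, k=15, p₀=1/3=0.3333
P(X≥15) from Σ C(n,i)·p₀^i·(1−p₀)^(n−i)
p-value (one-sided, H₁ greater) = 0.03114
At α=0.01: p ≥ α → fail to reject H₀

reject H₀: no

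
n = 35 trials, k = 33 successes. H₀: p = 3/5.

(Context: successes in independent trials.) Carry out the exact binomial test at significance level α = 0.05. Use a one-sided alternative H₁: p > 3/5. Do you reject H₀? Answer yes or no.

Exact binomial: n=35, k=33, p₀=3/5=0.6000
P(X≥33) from Σ C(n,i)·p₀^i·(1−p₀)^(n−i)
p-value (one-sided, H₁ greater) = 0.00000
At α=0.05: p < α → reject H₀

reject H₀: yes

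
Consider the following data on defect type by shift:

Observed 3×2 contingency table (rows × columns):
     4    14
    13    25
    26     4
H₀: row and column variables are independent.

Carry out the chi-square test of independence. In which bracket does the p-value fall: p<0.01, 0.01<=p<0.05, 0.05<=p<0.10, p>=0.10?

p-value bracket: p<0.01

Row totals [18, 38, 30], col totals [43, 43], n=86
χ² = (4−9.00)²/9.00 + (14−9.00)²/9.00 + (13−19.00)²/19.00 + (25−19.00)²/19.00 + (26−15.00)²/15.00 + (4−15.00)²/15.00 = 25.4784
df = 2
p-value (upper-tail) = 0.00000
→ bracket: p<0.01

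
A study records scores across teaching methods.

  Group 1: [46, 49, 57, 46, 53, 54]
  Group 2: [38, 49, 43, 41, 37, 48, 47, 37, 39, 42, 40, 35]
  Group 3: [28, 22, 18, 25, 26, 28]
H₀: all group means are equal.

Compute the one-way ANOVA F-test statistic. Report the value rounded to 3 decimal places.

Group means [50.83, 41.33, 24.50], grand mean 39.500
SSB = Σnᵢ(x̄ᵢ−x̄)² = 2161.000; SSW = ΣΣ(x−x̄ᵢ)² = 413.000
MSB = 2161.000/2 = 1080.5000; MSW = 413.000/21 = 19.6667
F = MSB/MSW = 54.9407
df = (2, 21)

test statistic = 54.941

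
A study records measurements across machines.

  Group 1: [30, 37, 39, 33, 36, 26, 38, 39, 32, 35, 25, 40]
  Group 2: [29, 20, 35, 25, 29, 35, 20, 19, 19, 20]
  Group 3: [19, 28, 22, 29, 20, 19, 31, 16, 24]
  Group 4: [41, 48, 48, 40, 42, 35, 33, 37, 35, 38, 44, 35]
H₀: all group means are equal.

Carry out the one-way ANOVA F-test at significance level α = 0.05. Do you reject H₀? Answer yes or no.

Group means [34.17, 25.10, 23.11, 39.67], grand mean 31.279
SSB = Σnᵢ(x̄ᵢ−x̄)² = 1926.529; SSW = ΣΣ(x−x̄ᵢ)² = 1162.122
MSB = 1926.529/3 = 642.1763; MSW = 1162.122/39 = 29.7980
F = MSB/MSW = 21.5510
df = (3, 39)
p-value (upper-tail) = 0.00000
At α=0.05: p < α → reject H₀

reject H₀: yes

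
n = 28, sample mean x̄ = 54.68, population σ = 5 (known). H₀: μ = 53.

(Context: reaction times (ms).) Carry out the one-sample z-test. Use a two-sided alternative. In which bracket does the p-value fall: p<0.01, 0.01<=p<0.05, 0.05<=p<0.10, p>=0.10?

SE = σ/√n = 5/√28 = 0.9449
z = (x̄−μ₀)/SE = (54.68−53)/0.9449 = 1.7779
p-value (two-sided) = 0.07541
→ bracket: 0.05<=p<0.10

p-value bracket: 0.05<=p<0.10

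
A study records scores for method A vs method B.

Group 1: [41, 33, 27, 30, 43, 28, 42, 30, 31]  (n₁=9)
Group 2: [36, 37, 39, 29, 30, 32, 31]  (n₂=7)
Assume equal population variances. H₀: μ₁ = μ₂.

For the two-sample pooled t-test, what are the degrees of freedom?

degrees of freedom = 14

df = n₁ + n₂ − 2 = 9 + 7 − 2 = 14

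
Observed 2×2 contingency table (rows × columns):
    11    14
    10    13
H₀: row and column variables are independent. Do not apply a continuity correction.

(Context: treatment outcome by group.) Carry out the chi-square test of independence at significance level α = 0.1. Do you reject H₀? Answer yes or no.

reject H₀: no

Row totals [25, 23], col totals [21, 27], n=48
χ² = (11−10.94)²/10.94 + (14−14.06)²/14.06 + (10−10.06)²/10.06 + (13−12.94)²/12.94 = 0.0013
df = 1
p-value (upper-tail) = 0.97096
At α=0.1: p ≥ α → fail to reject H₀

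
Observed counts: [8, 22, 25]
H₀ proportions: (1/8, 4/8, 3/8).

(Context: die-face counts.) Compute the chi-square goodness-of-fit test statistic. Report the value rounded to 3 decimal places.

n = 55; E_i = n·p_i = [6.88, 27.50, 20.62]
χ² = (8−6.88)²/6.88 + (22−27.50)²/27.50 + (25−20.62)²/20.62 = 2.2121
df = 2

test statistic = 2.212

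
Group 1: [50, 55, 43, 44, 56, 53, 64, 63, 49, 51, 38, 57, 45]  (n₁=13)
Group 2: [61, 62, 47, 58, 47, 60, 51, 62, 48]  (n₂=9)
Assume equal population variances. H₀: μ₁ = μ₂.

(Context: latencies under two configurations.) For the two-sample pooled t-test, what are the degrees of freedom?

degrees of freedom = 20

df = n₁ + n₂ − 2 = 13 + 9 − 2 = 20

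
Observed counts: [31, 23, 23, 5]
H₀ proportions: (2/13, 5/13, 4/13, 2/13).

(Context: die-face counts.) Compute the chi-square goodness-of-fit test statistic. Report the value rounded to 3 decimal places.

n = 82; E_i = n·p_i = [12.62, 31.54, 25.23, 12.62]
χ² = (31−12.62)²/12.62 + (23−31.54)²/31.54 + (23−25.23)²/25.23 + (5−12.62)²/12.62 = 33.8982
df = 3

test statistic = 33.898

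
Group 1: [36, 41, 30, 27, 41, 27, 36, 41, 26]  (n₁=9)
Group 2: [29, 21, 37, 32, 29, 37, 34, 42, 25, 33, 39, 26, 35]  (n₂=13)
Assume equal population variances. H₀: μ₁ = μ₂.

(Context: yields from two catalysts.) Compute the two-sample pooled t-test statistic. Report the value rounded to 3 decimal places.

test statistic = 0.617

x̄₁=33.889, s₁=6.451, n₁=9
x̄₂=32.231, s₂=6.030, n₂=13
s_p² = [8·6.451² + 12·6.030²]/20 = 38.4598
SE = √(s_p²·(1/9+1/13)) = 2.6892
t = (33.889−32.231)/2.6892 = 0.6166
df = 20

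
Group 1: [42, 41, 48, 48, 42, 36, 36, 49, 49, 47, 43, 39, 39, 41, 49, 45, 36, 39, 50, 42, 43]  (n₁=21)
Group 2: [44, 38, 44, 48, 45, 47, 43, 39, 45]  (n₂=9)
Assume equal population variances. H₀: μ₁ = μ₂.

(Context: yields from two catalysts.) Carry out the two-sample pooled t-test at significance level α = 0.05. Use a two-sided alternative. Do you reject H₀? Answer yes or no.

reject H₀: no

x̄₁=43.048, s₁=4.653, n₁=21
x̄₂=43.667, s₂=3.317, n₂=9
s_p² = [20·4.653² + 8·3.317²]/28 = 18.6054
SE = √(s_p²·(1/21+1/9)) = 1.7185
t = (43.048−43.667)/1.7185 = -0.3602
df = 28
p-value (two-sided) = 0.72138
At α=0.05: p ≥ α → fail to reject H₀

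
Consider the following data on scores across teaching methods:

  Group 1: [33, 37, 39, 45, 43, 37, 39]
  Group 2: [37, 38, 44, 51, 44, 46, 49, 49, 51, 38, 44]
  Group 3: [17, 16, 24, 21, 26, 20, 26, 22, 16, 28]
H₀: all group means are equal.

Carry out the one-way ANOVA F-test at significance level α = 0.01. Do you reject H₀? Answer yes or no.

Group means [39.00, 44.64, 21.60], grand mean 35.000
SSB = Σnᵢ(x̄ᵢ−x̄)² = 2929.055; SSW = ΣΣ(x−x̄ᵢ)² = 536.945
MSB = 2929.055/2 = 1464.5273; MSW = 536.945/25 = 21.4778
F = MSB/MSW = 68.1879
df = (2, 25)
p-value (upper-tail) = 0.00000
At α=0.01: p < α → reject H₀

reject H₀: yes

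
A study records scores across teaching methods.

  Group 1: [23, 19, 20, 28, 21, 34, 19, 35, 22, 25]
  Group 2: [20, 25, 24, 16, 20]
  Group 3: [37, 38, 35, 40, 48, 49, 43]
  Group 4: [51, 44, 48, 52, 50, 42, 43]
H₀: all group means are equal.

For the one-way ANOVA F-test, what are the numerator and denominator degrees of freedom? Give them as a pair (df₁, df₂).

k = 4 groups, N = 29 total
df = (k−1, N−k) = (4−1, 29−4) = (3, 25)

degrees of freedom = [3, 25]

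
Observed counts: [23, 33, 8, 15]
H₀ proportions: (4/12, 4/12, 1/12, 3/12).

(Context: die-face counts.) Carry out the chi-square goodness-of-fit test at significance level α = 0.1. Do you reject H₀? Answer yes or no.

reject H₀: no

n = 79; E_i = n·p_i = [26.33, 26.33, 6.58, 19.75]
χ² = (23−26.33)²/26.33 + (33−26.33)²/26.33 + (8−6.58)²/6.58 + (15−19.75)²/19.75 = 3.5570
df = 3
p-value (upper-tail) = 0.31345
At α=0.1: p ≥ α → fail to reject H₀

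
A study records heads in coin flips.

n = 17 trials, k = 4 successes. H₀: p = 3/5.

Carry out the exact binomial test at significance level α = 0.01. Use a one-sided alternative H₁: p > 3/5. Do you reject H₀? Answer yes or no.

Exact binomial: n=17, k=4, p₀=3/5=0.6000
P(X≥4) from Σ C(n,i)·p₀^i·(1−p₀)^(n−i)
p-value (one-sided, H₁ greater) = 0.99955
At α=0.01: p ≥ α → fail to reject H₀

reject H₀: no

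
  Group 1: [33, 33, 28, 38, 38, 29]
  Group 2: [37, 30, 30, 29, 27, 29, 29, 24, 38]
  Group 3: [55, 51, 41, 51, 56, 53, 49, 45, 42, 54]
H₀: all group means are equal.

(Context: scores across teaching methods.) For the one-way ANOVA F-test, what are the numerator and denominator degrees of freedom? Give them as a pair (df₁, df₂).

degrees of freedom = [2, 22]

k = 3 groups, N = 25 total
df = (k−1, N−k) = (3−1, 25−3) = (2, 22)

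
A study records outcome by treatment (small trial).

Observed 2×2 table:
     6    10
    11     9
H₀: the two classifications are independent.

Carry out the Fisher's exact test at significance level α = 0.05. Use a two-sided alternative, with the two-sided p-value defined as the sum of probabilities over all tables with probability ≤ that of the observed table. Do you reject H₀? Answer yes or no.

Margins: r₁=16, r₂=20, c₁=17, c₂=19, n=36
p_obs = C(16,6)·C(20,11)/C(36,17); sum pmf over tables with pmf ≤ p_obs
p-value (two-sided) = 0.33511
At α=0.05: p ≥ α → fail to reject H₀

reject H₀: no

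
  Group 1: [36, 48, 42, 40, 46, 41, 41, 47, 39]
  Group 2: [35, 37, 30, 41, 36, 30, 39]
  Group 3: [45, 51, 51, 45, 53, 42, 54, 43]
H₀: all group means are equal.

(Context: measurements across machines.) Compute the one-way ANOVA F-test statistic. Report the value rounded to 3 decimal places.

Group means [42.22, 35.43, 48.00], grand mean 42.167
SSB = Σnᵢ(x̄ᵢ−x̄)² = 590.063; SSW = ΣΣ(x−x̄ᵢ)² = 391.270
MSB = 590.063/2 = 295.0317; MSW = 391.270/21 = 18.6319
F = MSB/MSW = 15.8348
df = (2, 21)

test statistic = 15.835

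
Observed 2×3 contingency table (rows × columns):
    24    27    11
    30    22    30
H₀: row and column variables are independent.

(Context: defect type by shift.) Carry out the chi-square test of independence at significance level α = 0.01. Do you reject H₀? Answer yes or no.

Row totals [62, 82], col totals [54, 49, 41], n=144
χ² = (24−23.25)²/23.25 + (27−21.10)²/21.10 + (11−17.65)²/17.65 + (30−30.75)²/30.75 + (22−27.90)²/27.90 + (30−23.35)²/23.35 = 7.3457
df = 2
p-value (upper-tail) = 0.02540
At α=0.01: p ≥ α → fail to reject H₀

reject H₀: no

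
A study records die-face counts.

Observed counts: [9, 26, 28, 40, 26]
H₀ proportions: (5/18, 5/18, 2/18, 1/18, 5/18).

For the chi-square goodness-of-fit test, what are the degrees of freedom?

degrees of freedom = 4

df = k − 1 = 5 − 1 = 4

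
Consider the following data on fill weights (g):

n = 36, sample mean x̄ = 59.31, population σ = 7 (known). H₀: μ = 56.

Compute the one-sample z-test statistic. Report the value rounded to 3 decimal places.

SE = σ/√n = 7/√36 = 1.1667
z = (x̄−μ₀)/SE = (59.31−56)/1.1667 = 2.8371

test statistic = 2.837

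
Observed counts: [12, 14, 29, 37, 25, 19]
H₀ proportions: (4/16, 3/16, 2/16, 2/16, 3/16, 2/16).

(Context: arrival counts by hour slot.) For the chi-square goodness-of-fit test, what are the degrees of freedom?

df = k − 1 = 6 − 1 = 5

degrees of freedom = 5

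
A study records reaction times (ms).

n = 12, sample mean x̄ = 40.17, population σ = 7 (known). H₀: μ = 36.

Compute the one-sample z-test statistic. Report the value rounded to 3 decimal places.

SE = σ/√n = 7/√12 = 2.0207
z = (x̄−μ₀)/SE = (40.17−36)/2.0207 = 2.0636

test statistic = 2.064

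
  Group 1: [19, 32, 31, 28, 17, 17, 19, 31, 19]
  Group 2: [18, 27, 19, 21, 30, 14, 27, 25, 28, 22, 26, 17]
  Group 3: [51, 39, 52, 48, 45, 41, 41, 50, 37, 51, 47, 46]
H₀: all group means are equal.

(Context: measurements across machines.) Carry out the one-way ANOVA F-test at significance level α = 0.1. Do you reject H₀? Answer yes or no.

Group means [23.67, 22.83, 45.67], grand mean 31.364
SSB = Σnᵢ(x̄ᵢ−x̄)² = 3861.303; SSW = ΣΣ(x−x̄ᵢ)² = 918.333
MSB = 3861.303/2 = 1930.6515; MSW = 918.333/30 = 30.6111
F = MSB/MSW = 63.0703
df = (2, 30)
p-value (upper-tail) = 0.00000
At α=0.1: p < α → reject H₀

reject H₀: yes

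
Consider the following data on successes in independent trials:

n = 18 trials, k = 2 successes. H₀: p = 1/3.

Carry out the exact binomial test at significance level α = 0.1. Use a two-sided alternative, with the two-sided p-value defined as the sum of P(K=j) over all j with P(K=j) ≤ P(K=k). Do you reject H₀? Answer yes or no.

reject H₀: yes

Exact binomial: n=18, k=2, p₀=1/3=0.3333
P(X=j) = C(n,j)·p₀^j·(1−p₀)^(n−j); p = Σ P(X=j) over j with P(X=j) ≤ P(X=2)
p-value (two-sided) = 0.04708
At α=0.1: p < α → reject H₀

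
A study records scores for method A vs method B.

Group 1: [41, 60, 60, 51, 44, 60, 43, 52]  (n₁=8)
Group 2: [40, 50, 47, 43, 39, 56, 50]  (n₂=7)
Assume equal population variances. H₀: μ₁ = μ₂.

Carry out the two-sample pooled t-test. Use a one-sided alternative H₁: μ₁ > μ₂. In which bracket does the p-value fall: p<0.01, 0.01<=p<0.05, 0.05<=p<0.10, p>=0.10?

p-value bracket: p>=0.10

x̄₁=51.375, s₁=8.070, n₁=8
x̄₂=46.429, s₂=6.133, n₂=7
s_p² = [7·8.070² + 6·6.133²]/13 = 52.4299
SE = √(s_p²·(1/8+1/7)) = 3.7475
t = (51.375−46.429)/3.7475 = 1.3199
df = 13
p-value (one-sided, H₁ greater) = 0.10482
→ bracket: p>=0.10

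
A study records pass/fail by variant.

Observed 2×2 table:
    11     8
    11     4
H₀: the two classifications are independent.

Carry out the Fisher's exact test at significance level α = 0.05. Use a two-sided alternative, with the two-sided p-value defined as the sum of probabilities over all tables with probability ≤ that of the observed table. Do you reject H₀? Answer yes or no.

Margins: r₁=19, r₂=15, c₁=22, c₂=12, n=34
p_obs = C(19,11)·C(15,11)/C(34,22); sum pmf over tables with pmf ≤ p_obs
p-value (two-sided) = 0.47641
At α=0.05: p ≥ α → fail to reject H₀

reject H₀: no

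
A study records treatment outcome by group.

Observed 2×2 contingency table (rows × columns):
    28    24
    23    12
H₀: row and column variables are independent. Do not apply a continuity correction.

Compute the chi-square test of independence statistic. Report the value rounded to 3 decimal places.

test statistic = 1.215

Row totals [52, 35], col totals [51, 36], n=87
χ² = (28−30.48)²/30.48 + (24−21.52)²/21.52 + (23−20.52)²/20.52 + (12−14.48)²/14.48 = 1.2147
df = 1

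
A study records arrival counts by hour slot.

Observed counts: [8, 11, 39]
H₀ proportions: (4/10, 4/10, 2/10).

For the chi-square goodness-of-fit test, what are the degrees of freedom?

degrees of freedom = 2

df = k − 1 = 3 − 1 = 2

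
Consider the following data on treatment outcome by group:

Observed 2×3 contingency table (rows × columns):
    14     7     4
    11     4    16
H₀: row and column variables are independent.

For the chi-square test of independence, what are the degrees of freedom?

degrees of freedom = 2

df = (r−1)(c−1) = (2−1)·(3−1) = 2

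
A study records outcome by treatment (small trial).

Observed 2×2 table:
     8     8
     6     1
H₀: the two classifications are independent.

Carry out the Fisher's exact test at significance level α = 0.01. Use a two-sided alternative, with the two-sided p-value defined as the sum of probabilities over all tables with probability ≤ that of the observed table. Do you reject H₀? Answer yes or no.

reject H₀: no

Margins: r₁=16, r₂=7, c₁=14, c₂=9, n=23
p_obs = C(16,8)·C(7,6)/C(23,14); sum pmf over tables with pmf ≤ p_obs
p-value (two-sided) = 0.17596
At α=0.01: p ≥ α → fail to reject H₀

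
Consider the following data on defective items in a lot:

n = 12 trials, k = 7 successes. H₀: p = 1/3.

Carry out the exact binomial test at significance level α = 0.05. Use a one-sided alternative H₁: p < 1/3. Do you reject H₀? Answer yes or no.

Exact binomial: n=12, k=7, p₀=1/3=0.3333
P(X≤7) from Σ C(n,i)·p₀^i·(1−p₀)^(n−i)
p-value (one-sided, H₁ less) = 0.98124
At α=0.05: p ≥ α → fail to reject H₀

reject H₀: no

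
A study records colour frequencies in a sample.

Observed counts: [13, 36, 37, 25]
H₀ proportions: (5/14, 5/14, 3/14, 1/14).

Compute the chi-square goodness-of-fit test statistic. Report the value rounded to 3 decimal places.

n = 111; E_i = n·p_i = [39.64, 39.64, 23.79, 7.93]
χ² = (13−39.64)²/39.64 + (36−39.64)²/39.64 + (37−23.79)²/23.79 + (25−7.93)²/7.93 = 62.3393
df = 3

test statistic = 62.339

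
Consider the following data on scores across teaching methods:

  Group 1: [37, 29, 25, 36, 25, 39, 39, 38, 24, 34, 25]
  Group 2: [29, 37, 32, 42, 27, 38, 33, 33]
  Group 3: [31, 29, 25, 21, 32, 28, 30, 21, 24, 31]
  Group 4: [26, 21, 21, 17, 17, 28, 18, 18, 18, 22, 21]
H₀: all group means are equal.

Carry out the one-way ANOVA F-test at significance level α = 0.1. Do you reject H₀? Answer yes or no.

Group means [31.91, 33.88, 27.20, 20.64], grand mean 28.025
SSB = Σnᵢ(x̄ᵢ−x̄)² = 1047.045; SSW = ΣΣ(x−x̄ᵢ)² = 855.930
MSB = 1047.045/3 = 349.0152; MSW = 855.930/36 = 23.7758
F = MSB/MSW = 14.6794
df = (3, 36)
p-value (upper-tail) = 0.00000
At α=0.1: p < α → reject H₀

reject H₀: yes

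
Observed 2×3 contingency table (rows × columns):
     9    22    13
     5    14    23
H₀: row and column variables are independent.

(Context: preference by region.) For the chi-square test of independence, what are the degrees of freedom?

df = (r−1)(c−1) = (2−1)·(3−1) = 2

degrees of freedom = 2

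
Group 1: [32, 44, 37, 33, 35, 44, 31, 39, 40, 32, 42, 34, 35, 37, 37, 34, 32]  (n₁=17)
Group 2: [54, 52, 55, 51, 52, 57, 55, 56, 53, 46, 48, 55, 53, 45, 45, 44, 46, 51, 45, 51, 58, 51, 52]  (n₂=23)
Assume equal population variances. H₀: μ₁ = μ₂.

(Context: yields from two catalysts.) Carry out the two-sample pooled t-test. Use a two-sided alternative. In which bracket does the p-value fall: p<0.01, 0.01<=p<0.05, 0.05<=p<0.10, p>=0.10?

x̄₁=36.353, s₁=4.197, n₁=17
x̄₂=51.087, s₂=4.231, n₂=23
s_p² = [16·4.197² + 22·4.231²]/38 = 17.7818
SE = √(s_p²·(1/17+1/23)) = 1.3487
t = (36.353−51.087)/1.3487 = -10.9242
df = 38
p-value (two-sided) = 0.00000
→ bracket: p<0.01

p-value bracket: p<0.01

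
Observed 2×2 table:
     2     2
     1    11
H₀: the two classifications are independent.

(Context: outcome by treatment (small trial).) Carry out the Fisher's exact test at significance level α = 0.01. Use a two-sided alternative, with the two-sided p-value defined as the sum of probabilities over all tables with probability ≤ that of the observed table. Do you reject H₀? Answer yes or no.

reject H₀: no

Margins: r₁=4, r₂=12, c₁=3, c₂=13, n=16
p_obs = C(4,2)·C(12,1)/C(16,3); sum pmf over tables with pmf ≤ p_obs
p-value (two-sided) = 0.13571
At α=0.01: p ≥ α → fail to reject H₀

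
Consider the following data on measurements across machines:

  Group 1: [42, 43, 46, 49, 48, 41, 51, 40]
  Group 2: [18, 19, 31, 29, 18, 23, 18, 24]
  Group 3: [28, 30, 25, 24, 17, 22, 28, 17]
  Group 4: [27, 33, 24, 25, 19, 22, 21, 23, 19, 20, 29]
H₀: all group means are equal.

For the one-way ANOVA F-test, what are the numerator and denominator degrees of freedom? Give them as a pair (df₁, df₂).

degrees of freedom = [3, 31]

k = 4 groups, N = 35 total
df = (k−1, N−k) = (4−1, 35−4) = (3, 31)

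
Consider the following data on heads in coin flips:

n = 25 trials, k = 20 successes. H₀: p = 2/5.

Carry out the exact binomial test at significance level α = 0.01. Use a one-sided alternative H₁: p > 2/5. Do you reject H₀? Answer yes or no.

Exact binomial: n=25, k=20, p₀=2/5=0.4000
P(X≥20) from Σ C(n,i)·p₀^i·(1−p₀)^(n−i)
p-value (one-sided, H₁ greater) = 0.00005
At α=0.01: p < α → reject H₀

reject H₀: yes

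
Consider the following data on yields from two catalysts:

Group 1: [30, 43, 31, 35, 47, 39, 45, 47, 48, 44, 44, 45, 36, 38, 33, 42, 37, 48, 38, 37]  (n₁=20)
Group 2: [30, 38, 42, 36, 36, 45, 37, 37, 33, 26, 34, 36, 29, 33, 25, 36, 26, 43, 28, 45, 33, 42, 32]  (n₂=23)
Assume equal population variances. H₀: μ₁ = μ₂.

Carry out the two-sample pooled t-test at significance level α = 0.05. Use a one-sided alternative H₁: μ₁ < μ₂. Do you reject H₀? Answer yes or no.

reject H₀: no

x̄₁=40.350, s₁=5.696, n₁=20
x̄₂=34.870, s₂=5.941, n₂=23
s_p² = [19·5.696² + 22·5.941²]/41 = 33.9795
SE = √(s_p²·(1/20+1/23)) = 1.7822
t = (40.350−34.870)/1.7822 = 3.0750
df = 41
p-value (one-sided, H₁ less) = 0.99813
At α=0.05: p ≥ α → fail to reject H₀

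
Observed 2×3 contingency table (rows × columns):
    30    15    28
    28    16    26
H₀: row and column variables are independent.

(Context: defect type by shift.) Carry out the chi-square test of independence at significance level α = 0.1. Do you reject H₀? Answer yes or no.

Row totals [73, 70], col totals [58, 31, 54], n=143
χ² = (30−29.61)²/29.61 + (15−15.83)²/15.83 + (28−27.57)²/27.57 + (28−28.39)²/28.39 + (16−15.17)²/15.17 + (26−26.43)²/26.43 = 0.1124
df = 2
p-value (upper-tail) = 0.94535
At α=0.1: p ≥ α → fail to reject H₀

reject H₀: no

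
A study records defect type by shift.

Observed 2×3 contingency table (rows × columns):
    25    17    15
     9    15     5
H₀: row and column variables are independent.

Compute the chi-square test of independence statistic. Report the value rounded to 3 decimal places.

Row totals [57, 29], col totals [34, 32, 20], n=86
χ² = (25−22.53)²/22.53 + (17−21.21)²/21.21 + (15−13.26)²/13.26 + (9−11.47)²/11.47 + (15−10.79)²/10.79 + (5−6.74)²/6.74 = 3.9577
df = 2

test statistic = 3.958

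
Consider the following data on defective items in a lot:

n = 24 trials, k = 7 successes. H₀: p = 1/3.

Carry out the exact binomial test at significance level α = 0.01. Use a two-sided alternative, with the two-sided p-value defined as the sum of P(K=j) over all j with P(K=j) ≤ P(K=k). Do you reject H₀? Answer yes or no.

Exact binomial: n=24, k=7, p₀=1/3=0.3333
P(X=j) = C(n,j)·p₀^j·(1−p₀)^(n−j); p = Σ P(X=j) over j with P(X=j) ≤ P(X=7)
p-value (two-sided) = 0.82934
At α=0.01: p ≥ α → fail to reject H₀

reject H₀: no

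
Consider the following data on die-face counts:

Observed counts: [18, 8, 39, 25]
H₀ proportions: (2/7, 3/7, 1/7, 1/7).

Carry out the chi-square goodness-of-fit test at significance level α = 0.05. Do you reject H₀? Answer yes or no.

n = 90; E_i = n·p_i = [25.71, 38.57, 12.86, 12.86]
χ² = (18−25.71)²/25.71 + (8−38.57)²/38.57 + (39−12.86)²/12.86 + (25−12.86)²/12.86 = 91.1704
df = 3
p-value (upper-tail) = 0.00000
At α=0.05: p < α → reject H₀

reject H₀: yes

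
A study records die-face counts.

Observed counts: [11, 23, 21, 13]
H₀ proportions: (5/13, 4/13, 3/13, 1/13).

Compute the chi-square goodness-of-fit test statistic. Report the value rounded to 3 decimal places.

test statistic = 22.321

n = 68; E_i = n·p_i = [26.15, 20.92, 15.69, 5.23]
χ² = (11−26.15)²/26.15 + (23−20.92)²/20.92 + (21−15.69)²/15.69 + (13−5.23)²/5.23 = 22.3213
df = 3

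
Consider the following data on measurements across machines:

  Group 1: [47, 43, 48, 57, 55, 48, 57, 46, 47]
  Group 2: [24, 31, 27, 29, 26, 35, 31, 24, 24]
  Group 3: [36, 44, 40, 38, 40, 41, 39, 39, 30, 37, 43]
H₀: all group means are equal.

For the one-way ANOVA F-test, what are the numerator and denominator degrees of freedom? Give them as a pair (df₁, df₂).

degrees of freedom = [2, 26]

k = 3 groups, N = 29 total
df = (k−1, N−k) = (3−1, 29−3) = (2, 26)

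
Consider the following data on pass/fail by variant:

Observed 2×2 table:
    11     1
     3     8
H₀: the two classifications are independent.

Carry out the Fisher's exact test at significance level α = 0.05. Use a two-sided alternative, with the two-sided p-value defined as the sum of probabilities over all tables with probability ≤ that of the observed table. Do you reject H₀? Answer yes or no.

Margins: r₁=12, r₂=11, c₁=14, c₂=9, n=23
p_obs = C(12,11)·C(11,3)/C(23,14); sum pmf over tables with pmf ≤ p_obs
p-value (two-sided) = 0.00276
At α=0.05: p < α → reject H₀

reject H₀: yes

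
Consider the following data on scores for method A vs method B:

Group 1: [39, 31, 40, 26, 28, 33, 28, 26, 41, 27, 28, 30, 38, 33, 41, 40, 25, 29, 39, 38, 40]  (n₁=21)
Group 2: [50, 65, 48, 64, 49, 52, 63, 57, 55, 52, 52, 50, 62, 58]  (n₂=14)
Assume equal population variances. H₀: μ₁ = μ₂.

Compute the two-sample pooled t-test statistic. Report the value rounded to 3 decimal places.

x̄₁=33.333, s₁=5.902, n₁=21
x̄₂=55.500, s₂=5.984, n₂=14
s_p² = [20·5.902² + 13·5.984²]/33 = 35.2172
SE = √(s_p²·(1/21+1/14)) = 2.0476
t = (33.333−55.500)/2.0476 = -10.8259
df = 33

test statistic = -10.826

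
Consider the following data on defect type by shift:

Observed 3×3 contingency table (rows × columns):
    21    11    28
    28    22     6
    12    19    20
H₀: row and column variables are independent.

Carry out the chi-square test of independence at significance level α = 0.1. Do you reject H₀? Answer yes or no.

reject H₀: yes

Row totals [60, 56, 51], col totals [61, 52, 54], n=167
χ² = (21−21.92)²/21.92 + (11−18.68)²/18.68 + (28−19.40)²/19.40 + (28−20.46)²/20.46 + (22−17.44)²/17.44 + (6−18.11)²/18.11 + (12−18.63)²/18.63 + (19−15.88)²/15.88 + (20−16.49)²/16.49 = 22.7997
df = 4
p-value (upper-tail) = 0.00014
At α=0.1: p < α → reject H₀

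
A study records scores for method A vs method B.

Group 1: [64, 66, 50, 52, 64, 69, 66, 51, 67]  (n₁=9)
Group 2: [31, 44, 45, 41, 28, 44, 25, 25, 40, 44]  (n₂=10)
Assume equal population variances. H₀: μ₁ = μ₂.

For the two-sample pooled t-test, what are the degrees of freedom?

degrees of freedom = 17

df = n₁ + n₂ − 2 = 9 + 10 − 2 = 17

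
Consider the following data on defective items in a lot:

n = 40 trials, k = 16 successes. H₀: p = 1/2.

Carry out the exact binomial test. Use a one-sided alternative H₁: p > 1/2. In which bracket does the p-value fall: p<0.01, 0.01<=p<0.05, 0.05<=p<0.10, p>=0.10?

p-value bracket: p>=0.10

Exact binomial: n=40, k=16, p₀=1/2=0.5000
P(X≥16) from Σ C(n,i)·p₀^i·(1−p₀)^(n−i)
p-value (one-sided, H₁ greater) = 0.92307
→ bracket: p>=0.10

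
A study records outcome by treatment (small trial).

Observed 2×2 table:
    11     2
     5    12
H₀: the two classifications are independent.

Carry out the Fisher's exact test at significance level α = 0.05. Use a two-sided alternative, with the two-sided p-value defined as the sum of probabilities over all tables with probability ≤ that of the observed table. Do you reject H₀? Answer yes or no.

reject H₀: yes

Margins: r₁=13, r₂=17, c₁=16, c₂=14, n=30
p_obs = C(13,11)·C(17,5)/C(30,16); sum pmf over tables with pmf ≤ p_obs
p-value (two-sided) = 0.00391
At α=0.05: p < α → reject H₀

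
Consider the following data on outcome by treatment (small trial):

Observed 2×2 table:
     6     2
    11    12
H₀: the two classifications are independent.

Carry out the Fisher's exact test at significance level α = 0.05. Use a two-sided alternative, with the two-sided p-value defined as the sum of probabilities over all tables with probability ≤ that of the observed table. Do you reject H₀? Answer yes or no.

reject H₀: no

Margins: r₁=8, r₂=23, c₁=17, c₂=14, n=31
p_obs = C(8,6)·C(23,11)/C(31,17); sum pmf over tables with pmf ≤ p_obs
p-value (two-sided) = 0.23991
At α=0.05: p ≥ α → fail to reject H₀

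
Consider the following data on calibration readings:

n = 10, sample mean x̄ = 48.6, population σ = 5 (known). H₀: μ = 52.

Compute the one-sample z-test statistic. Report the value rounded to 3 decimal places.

SE = σ/√n = 5/√10 = 1.5811
z = (x̄−μ₀)/SE = (48.6−52)/1.5811 = -2.1503

test statistic = -2.150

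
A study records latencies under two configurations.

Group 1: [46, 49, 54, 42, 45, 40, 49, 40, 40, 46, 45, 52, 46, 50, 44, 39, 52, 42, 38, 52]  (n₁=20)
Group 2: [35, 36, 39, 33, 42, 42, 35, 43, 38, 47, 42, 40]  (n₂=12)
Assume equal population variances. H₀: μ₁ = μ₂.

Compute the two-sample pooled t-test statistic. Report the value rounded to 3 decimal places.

test statistic = 3.670

x̄₁=45.550, s₁=4.925, n₁=20
x̄₂=39.333, s₂=4.097, n₂=12
s_p² = [19·4.925² + 11·4.097²]/30 = 21.5206
SE = √(s_p²·(1/20+1/12)) = 1.6939
t = (45.550−39.333)/1.6939 = 3.6700
df = 30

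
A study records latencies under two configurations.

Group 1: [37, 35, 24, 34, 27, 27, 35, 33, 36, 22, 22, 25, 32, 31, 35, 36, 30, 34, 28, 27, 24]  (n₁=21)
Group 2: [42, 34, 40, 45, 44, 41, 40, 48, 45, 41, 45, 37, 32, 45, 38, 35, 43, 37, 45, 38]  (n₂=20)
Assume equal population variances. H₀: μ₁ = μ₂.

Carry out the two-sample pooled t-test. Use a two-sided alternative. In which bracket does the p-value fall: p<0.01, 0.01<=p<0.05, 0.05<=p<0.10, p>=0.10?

x̄₁=30.190, s₁=4.986, n₁=21
x̄₂=40.750, s₂=4.351, n₂=20
s_p² = [20·4.986² + 19·4.351²]/39 = 21.9741
SE = √(s_p²·(1/21+1/20)) = 1.4646
t = (30.190−40.750)/1.4646 = -7.2098
df = 39
p-value (two-sided) = 0.00000
→ bracket: p<0.01

p-value bracket: p<0.01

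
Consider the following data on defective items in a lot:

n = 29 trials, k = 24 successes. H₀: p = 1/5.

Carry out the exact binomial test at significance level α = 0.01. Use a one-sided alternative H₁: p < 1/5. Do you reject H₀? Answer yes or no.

Exact binomial: n=29, k=24, p₀=1/5=0.2000
P(X≤24) from Σ C(n,i)·p₀^i·(1−p₀)^(n−i)
p-value (one-sided, H₁ less) = 1.00000
At α=0.01: p ≥ α → fail to reject H₀

reject H₀: no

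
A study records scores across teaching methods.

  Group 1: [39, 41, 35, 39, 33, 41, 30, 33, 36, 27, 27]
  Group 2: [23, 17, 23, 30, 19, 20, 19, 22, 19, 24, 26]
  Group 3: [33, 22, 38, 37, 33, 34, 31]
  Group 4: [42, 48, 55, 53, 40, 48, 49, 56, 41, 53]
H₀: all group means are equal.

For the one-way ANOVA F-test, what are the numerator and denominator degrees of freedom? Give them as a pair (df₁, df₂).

degrees of freedom = [3, 35]

k = 4 groups, N = 39 total
df = (k−1, N−k) = (4−1, 39−4) = (3, 35)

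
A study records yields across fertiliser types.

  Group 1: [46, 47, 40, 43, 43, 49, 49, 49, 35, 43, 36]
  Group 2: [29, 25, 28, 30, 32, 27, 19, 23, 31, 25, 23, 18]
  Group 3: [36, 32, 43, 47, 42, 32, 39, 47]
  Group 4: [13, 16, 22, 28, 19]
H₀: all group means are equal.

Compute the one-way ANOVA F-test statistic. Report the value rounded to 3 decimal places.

test statistic = 38.494

Group means [43.64, 25.83, 39.75, 19.60], grand mean 33.500
SSB = Σnᵢ(x̄ᵢ−x̄)² = 3114.088; SSW = ΣΣ(x−x̄ᵢ)² = 862.912
MSB = 3114.088/3 = 1038.0293; MSW = 862.912/32 = 26.9660
F = MSB/MSW = 38.4940
df = (3, 32)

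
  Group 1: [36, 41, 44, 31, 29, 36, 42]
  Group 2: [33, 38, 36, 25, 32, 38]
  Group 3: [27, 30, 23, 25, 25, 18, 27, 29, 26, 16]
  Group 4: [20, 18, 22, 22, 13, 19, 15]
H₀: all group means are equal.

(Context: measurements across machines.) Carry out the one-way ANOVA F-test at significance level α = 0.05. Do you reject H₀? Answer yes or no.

reject H₀: yes

Group means [37.00, 33.67, 24.60, 18.43], grand mean 27.867
SSB = Σnᵢ(x̄ᵢ−x̄)² = 1516.019; SSW = ΣΣ(x−x̄ᵢ)² = 565.448
MSB = 1516.019/3 = 505.3397; MSW = 565.448/26 = 21.7480
F = MSB/MSW = 23.2362
df = (3, 26)
p-value (upper-tail) = 0.00000
At α=0.05: p < α → reject H₀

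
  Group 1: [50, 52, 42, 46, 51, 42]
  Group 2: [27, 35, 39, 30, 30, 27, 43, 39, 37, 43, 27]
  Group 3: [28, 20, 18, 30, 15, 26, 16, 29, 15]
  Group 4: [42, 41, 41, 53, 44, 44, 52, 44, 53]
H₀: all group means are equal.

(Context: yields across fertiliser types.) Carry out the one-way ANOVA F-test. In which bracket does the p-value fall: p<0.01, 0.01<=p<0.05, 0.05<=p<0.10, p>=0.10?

p-value bracket: p<0.01

Group means [47.17, 34.27, 21.89, 46.00], grand mean 36.314
SSB = Σnᵢ(x̄ᵢ−x̄)² = 3469.639; SSW = ΣΣ(x−x̄ᵢ)² = 1031.904
MSB = 3469.639/3 = 1156.5463; MSW = 1031.904/31 = 33.2872
F = MSB/MSW = 34.7444
df = (3, 31)
p-value (upper-tail) = 0.00000
→ bracket: p<0.01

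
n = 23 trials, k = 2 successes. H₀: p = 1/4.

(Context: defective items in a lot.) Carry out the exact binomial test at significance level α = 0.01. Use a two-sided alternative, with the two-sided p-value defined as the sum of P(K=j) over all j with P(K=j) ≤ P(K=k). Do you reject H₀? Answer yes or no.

Exact binomial: n=23, k=2, p₀=1/4=0.2500
P(X=j) = C(n,j)·p₀^j·(1−p₀)^(n−j); p = Σ P(X=j) over j with P(X=j) ≤ P(X=2)
p-value (two-sided) = 0.08998
At α=0.01: p ≥ α → fail to reject H₀

reject H₀: no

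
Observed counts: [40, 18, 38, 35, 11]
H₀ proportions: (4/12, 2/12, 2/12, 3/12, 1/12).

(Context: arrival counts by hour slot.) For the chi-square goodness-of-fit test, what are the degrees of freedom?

degrees of freedom = 4

df = k − 1 = 5 − 1 = 4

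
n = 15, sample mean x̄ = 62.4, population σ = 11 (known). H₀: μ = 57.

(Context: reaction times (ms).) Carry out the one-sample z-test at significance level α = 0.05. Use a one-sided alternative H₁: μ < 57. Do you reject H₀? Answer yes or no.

SE = σ/√n = 11/√15 = 2.8402
z = (x̄−μ₀)/SE = (62.4−57)/2.8402 = 1.9013
p-value (one-sided, H₁ less) = 0.97137
At α=0.05: p ≥ α → fail to reject H₀

reject H₀: no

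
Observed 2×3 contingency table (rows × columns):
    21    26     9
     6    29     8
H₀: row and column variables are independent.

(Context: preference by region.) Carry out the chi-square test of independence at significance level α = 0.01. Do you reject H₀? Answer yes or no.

Row totals [56, 43], col totals [27, 55, 17], n=99
χ² = (21−15.27)²/15.27 + (26−31.11)²/31.11 + (9−9.62)²/9.62 + (6−11.73)²/11.73 + (29−23.89)²/23.89 + (8−7.38)²/7.38 = 6.9689
df = 2
p-value (upper-tail) = 0.03067
At α=0.01: p ≥ α → fail to reject H₀

reject H₀: no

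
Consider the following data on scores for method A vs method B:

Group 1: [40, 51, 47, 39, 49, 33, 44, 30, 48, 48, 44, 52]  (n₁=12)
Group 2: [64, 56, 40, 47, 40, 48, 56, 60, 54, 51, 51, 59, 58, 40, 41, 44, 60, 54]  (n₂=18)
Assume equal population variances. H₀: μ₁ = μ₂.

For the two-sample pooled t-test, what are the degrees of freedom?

degrees of freedom = 28

df = n₁ + n₂ − 2 = 12 + 18 − 2 = 28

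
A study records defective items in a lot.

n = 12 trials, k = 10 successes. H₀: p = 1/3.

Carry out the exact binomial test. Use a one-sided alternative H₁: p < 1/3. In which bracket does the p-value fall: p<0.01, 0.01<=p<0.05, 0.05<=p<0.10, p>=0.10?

Exact binomial: n=12, k=10, p₀=1/3=0.3333
P(X≤10) from Σ C(n,i)·p₀^i·(1−p₀)^(n−i)
p-value (one-sided, H₁ less) = 0.99995
→ bracket: p>=0.10

p-value bracket: p>=0.10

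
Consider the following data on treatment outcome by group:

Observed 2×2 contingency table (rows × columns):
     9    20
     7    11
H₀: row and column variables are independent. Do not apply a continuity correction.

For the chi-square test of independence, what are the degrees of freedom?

df = (r−1)(c−1) = (2−1)·(2−1) = 1

degrees of freedom = 1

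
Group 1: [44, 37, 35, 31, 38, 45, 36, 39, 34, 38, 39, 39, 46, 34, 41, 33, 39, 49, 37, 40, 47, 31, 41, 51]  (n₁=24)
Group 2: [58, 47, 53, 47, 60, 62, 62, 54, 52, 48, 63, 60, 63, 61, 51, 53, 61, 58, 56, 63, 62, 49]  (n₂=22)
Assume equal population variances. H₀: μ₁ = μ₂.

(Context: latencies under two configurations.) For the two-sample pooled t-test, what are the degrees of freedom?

degrees of freedom = 44

df = n₁ + n₂ − 2 = 24 + 22 − 2 = 44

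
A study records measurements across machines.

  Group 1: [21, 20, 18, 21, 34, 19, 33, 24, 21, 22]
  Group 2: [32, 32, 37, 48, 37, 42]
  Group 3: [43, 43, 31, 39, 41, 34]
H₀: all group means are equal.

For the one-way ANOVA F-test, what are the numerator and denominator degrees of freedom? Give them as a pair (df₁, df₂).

degrees of freedom = [2, 19]

k = 3 groups, N = 22 total
df = (k−1, N−k) = (3−1, 22−3) = (2, 19)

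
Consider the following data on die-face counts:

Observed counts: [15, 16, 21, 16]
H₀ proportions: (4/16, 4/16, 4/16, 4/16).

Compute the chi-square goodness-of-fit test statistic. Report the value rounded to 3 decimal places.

test statistic = 1.294

n = 68; E_i = n·p_i = [17.00, 17.00, 17.00, 17.00]
χ² = (15−17.00)²/17.00 + (16−17.00)²/17.00 + (21−17.00)²/17.00 + (16−17.00)²/17.00 = 1.2941
df = 3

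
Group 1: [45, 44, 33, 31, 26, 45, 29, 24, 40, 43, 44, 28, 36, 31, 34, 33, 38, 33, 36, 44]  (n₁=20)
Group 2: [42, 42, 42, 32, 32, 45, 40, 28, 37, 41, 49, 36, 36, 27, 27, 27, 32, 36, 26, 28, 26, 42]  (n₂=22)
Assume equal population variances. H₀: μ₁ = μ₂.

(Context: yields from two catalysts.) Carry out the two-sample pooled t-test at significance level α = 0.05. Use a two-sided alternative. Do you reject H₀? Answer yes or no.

x̄₁=35.850, s₁=6.730, n₁=20
x̄₂=35.136, s₂=7.033, n₂=22
s_p² = [19·6.730² + 21·7.033²]/40 = 47.4785
SE = √(s_p²·(1/20+1/22)) = 2.1289
t = (35.850−35.136)/2.1289 = 0.3352
df = 40
p-value (two-sided) = 0.73921
At α=0.05: p ≥ α → fail to reject H₀

reject H₀: no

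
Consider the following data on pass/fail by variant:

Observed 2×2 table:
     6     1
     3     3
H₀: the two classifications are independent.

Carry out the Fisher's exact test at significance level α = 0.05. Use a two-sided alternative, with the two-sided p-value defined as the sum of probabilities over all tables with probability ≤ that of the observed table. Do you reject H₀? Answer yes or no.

reject H₀: no

Margins: r₁=7, r₂=6, c₁=9, c₂=4, n=13
p_obs = C(7,6)·C(6,3)/C(13,9); sum pmf over tables with pmf ≤ p_obs
p-value (two-sided) = 0.26573
At α=0.05: p ≥ α → fail to reject H₀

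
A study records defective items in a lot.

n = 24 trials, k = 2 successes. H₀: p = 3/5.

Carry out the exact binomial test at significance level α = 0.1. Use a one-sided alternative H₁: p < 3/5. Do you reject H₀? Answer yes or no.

Exact binomial: n=24, k=2, p₀=3/5=0.6000
P(X≤2) from Σ C(n,i)·p₀^i·(1−p₀)^(n−i)
p-value (one-sided, H₁ less) = 0.00000
At α=0.1: p < α → reject H₀

reject H₀: yes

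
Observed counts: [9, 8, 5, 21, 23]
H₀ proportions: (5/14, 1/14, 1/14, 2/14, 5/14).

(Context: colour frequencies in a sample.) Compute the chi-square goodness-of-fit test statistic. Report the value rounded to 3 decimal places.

test statistic = 25.530

n = 66; E_i = n·p_i = [23.57, 4.71, 4.71, 9.43, 23.57]
χ² = (9−23.57)²/23.57 + (8−4.71)²/4.71 + (5−4.71)²/4.71 + (21−9.43)²/9.43 + (23−23.57)²/23.57 = 25.5303
df = 4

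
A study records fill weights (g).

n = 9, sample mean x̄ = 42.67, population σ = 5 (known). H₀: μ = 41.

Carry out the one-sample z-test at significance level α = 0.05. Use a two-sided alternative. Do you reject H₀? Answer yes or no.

SE = σ/√n = 5/√9 = 1.6667
z = (x̄−μ₀)/SE = (42.67−41)/1.6667 = 1.0020
p-value (two-sided) = 0.31634
At α=0.05: p ≥ α → fail to reject H₀

reject H₀: no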